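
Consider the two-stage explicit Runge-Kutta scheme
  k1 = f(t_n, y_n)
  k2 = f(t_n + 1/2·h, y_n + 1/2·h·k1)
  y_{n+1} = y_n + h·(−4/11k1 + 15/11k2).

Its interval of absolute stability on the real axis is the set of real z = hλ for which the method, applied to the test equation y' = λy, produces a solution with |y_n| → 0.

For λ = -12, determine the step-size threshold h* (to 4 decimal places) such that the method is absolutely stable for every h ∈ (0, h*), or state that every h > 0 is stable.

On y'=λy, z=hλ:
  k1=λy_n ⇒ h·k1=z·y_n;  k2=λ(1+1/2z)y_n ⇒ h·k2=z(1+1/2z)y_n
  y_{n+1}/y_n = 1 − 4/11z + 15/11z(1+1/2z) = 1 + z + 15/22z²
  Hence R(z) = 1 + z + 15/22z².

Solve |R(x)|<1 on ℝ⁻.
x=-0.34: |R|=0.7388
R=1: x+15/22x²=0 ⇒ x=−22/15=-1.4667; min R=1−1/(4·15/22)=0.6333>−1
Confirm numerically:
  x=-1.438: |R|=0.97189 <1
  x=-1.399: |R|=0.93546 <1
  x=-1.292: |R|=0.84613 <1
  x=-0.989: |R|=0.67790 <1
  x=-1.725: |R|=1.30384 >1
  x=-1.592: |R|=1.13604 >1
So |R|<1 on (-1.4667, 0).

(-1.4667,0); λ=-12 ⇒ h* = (22/15)/12 = 0.1222.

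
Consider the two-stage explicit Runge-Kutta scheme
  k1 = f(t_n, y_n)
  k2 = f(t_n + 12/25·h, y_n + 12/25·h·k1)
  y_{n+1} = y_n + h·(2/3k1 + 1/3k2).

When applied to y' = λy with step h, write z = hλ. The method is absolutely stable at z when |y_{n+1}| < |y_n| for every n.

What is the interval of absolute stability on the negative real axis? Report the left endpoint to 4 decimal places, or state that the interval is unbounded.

On y'=λy, z=hλ:
  k1=λy_n ⇒ h·k1=z·y_n;  k2=λ(1+12/25z)y_n ⇒ h·k2=z(1+12/25z)y_n
  y_{n+1}/y_n = 1 + 2/3z + 1/3z(1+12/25z) = 1 + z + 4/25z²
  so R(z) = 1 + z + 4/25z².

Find x<0 with |R(x)|<1.
x=-1.09: |R|=0.1001
R=1: x+4/25x²=0 ⇒ x=−25/4=-6.2500; min R=1−1/(4·4/25)=-0.5625>−1
Confirm numerically:
  x=-5.426: |R|=0.28464 <1
  x=-5.381: |R|=0.25183 <1
  x=-4.796: |R|=0.11574 <1
  x=-4.063: |R|=0.42172 <1
  x=-6.578: |R|=1.34521 >1
  x=-6.554: |R|=1.31879 >1
  x=-6.439: |R|=1.19472 >1
So |R|<1 on (-6.2500, 0).

z∈(-6.2500,0).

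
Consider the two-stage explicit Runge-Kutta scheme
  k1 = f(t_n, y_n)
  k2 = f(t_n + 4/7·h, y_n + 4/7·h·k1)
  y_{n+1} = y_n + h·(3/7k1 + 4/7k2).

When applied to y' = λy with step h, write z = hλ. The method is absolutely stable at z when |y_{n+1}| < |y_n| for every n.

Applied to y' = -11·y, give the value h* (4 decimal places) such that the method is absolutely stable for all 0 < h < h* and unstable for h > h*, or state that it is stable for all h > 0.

(-3.0625,0); λ=-11 ⇒ h* = (49/16)/11 = 0.2784.

Test eqn y'=λy, z=hλ:
  k1=λy_n ⇒ h·k1=z·y_n;  k2=λ(1+4/7z)y_n ⇒ h·k2=z(1+4/7z)y_n
  y_{n+1}/y_n = 1 + 3/7z + 4/7z(1+4/7z) = 1 + z + 16/49z²
  Hence R(z) = 1 + z + 16/49z².

Need |R(x)|<1, x<0.
x=-1.3: |R|=0.2518
R=1: x+16/49x²=0 ⇒ x=−49/16=-3.0625; min R=1−1/(4·16/49)=0.2344>−1
Confirm numerically:
  x=-2.811: |R|=0.76915 <1
  x=-2.625: |R|=0.62500 <1
  x=-2.481: |R|=0.52891 <1
  x=-1.758: |R|=0.25116 <1
  x=-3.659: |R|=1.71268 >1
  x=-3.166: |R|=1.10700 >1
So |R|<1 on (-3.0625, 0).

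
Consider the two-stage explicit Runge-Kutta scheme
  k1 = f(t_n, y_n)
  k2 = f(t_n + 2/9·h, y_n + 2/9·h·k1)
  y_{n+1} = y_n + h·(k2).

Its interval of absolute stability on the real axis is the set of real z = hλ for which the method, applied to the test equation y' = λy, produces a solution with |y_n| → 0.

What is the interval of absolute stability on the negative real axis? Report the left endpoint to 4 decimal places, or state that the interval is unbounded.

z∈(-4.5000,0).

With y'=λy (z=hλ):
  k1=λy_n ⇒ h·k1=z·y_n;  k2=λ(1+2/9z)y_n ⇒ h·k2=z(1+2/9z)y_n
  y_{n+1}/y_n = 1 + z(1+2/9z) = 1 + z + 2/9z²
  Hence R(z) = 1 + z + 2/9z².

Solve |R(x)|<1 on ℝ⁻.
x=-0.88: |R|=0.2921
R=1: x+2/9x²=0 ⇒ x=−9/2=-4.5000; min R=1−1/(4·2/9)=-0.1250>−1
Confirm numerically:
  x=-3.806: |R|=0.41303 <1
  x=-2.900: |R|=0.03111 <1
  x=-2.280: |R|=0.12480 <1
  x=-2.129: |R|=0.12175 <1
  x=-4.973: |R|=1.52272 >1
  x=-4.635: |R|=1.13905 >1
  x=-4.602: |R|=1.10431 >1
Stable set (-4.5000, 0).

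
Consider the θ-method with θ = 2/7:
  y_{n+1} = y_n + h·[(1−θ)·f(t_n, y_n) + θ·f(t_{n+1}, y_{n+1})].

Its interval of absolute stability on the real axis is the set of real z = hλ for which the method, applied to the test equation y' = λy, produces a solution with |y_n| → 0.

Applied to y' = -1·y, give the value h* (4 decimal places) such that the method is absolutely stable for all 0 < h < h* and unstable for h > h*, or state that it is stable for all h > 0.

(-4.6667,0); λ=-1 ⇒ h* = (14/3)/1 = 4.6667.

Set f=λy, z=hλ:
  y_{n+1} = y_n + z·[5/7·y_n + 2/7·y_{n+1}] ⇒ (1 − 2/7z)y_{n+1} = (1 + 5/7z)y_n
  so R(z) = (1 + 5/7z)/(1 − 2/7z).

Solve |R(x)|<1 on ℝ⁻.
x=-0.66: |R|=0.4447
R=−1: 1+5/7x = −1+2/7x ⇒ -3/7x=2 ⇒ x=2/(-3/7)=-4.6667
Confirm numerically:
  x=-4.106: |R|=0.88943 <1
  x=-3.528: |R|=0.75697 <1
  x=-3.398: |R|=0.72412 <1
  x=-2.920: |R|=0.59190 <1
  x=-5.145: |R|=1.08300 >1
  x=-5.138: |R|=1.08185 >1
  x=-5.115: |R|=1.07806 >1
Stable set (-4.6667, 0).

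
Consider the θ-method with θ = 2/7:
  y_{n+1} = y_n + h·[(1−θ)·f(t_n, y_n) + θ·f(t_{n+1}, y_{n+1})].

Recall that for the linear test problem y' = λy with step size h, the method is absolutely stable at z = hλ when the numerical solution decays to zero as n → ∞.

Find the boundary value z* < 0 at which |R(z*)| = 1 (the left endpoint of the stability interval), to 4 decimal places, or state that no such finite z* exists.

Test eqn y'=λy, z=hλ:
  y_{n+1} = y_n + z·[5/7·y_n + 2/7·y_{n+1}] ⇒ (1 − 2/7z)y_{n+1} = (1 + 5/7z)y_n
  so R(z) = (1 + 5/7z)/(1 − 2/7z).

Find x<0 with |R(x)|<1.
x=-0.98: |R|=0.2344
R=−1: 1+5/7x = −1+2/7x ⇒ -3/7x=2 ⇒ x=2/(-3/7)=-4.6667
Confirm numerically:
  x=-4.556: |R|=0.97939 <1
  x=-3.739: |R|=0.80778 <1
  x=-3.701: |R|=0.79885 <1
  x=-5.048: |R|=1.06692 >1
  x=-4.983: |R|=1.05594 >1
  x=-4.893: |R|=1.04045 >1
So |R|<1 on (-4.6667, 0).

left endpoint -4.6667.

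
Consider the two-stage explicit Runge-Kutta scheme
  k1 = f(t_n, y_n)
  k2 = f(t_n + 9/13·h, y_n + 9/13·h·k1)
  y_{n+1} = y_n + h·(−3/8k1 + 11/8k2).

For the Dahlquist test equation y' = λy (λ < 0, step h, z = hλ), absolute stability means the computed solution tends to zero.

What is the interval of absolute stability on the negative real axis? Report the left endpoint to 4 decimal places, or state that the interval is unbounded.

Test eqn y'=λy, z=hλ:
  k1=λy_n ⇒ h·k1=z·y_n;  k2=λ(1+9/13z)y_n ⇒ h·k2=z(1+9/13z)y_n
  y_{n+1}/y_n = 1 − 3/8z + 11/8z(1+9/13z) = 1 + z + 99/104z²
  so R(z) = 1 + z + 99/104z².

Solve |R(x)|<1 on ℝ⁻.
x=-1.79: |R|=2.2601
R=1: x+99/104x²=0 ⇒ x=−104/99=-1.0505; min R=1−1/(4·99/104)=0.7374>−1
Confirm numerically:
  x=-0.931: |R|=0.89409 <1
  x=-0.800: |R|=0.80923 <1
  x=-0.731: |R|=0.77767 <1
  x=-0.482: |R|=0.73915 <1
  x=-1.472: |R|=1.59061 >1
  x=-1.342: |R|=1.37238 >1
Stable set (-1.0505, 0).

(-1.0505, 0).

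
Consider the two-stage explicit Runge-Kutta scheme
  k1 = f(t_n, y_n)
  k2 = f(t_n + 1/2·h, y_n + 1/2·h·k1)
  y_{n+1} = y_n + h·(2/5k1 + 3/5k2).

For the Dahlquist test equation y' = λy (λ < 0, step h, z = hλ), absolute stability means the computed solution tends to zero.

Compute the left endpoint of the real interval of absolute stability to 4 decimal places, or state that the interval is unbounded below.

Set f=λy, z=hλ:
  k1=λy_n ⇒ h·k1=z·y_n;  k2=λ(1+1/2z)y_n ⇒ h·k2=z(1+1/2z)y_n
  y_{n+1}/y_n = 1 + 2/5z + 3/5z(1+1/2z) = 1 + z + 3/10z²
  so R(z) = 1 + z + 3/10z².

Find x<0 with |R(x)|<1.
x=-0.49: |R|=0.5820
R=1: x+3/10x²=0 ⇒ x=−10/3=-3.3333; min R=1−1/(4·3/10)=0.1667>−1
Confirm numerically:
  x=-2.278: |R|=0.27879 <1
  x=-2.188: |R|=0.24820 <1
  x=-1.495: |R|=0.17551 <1
  x=-3.902: |R|=1.66568 >1
  x=-3.834: |R|=1.57587 >1
  x=-3.727: |R|=1.44016 >1
Stable set (-3.3333, 0).

z* = -3.3333.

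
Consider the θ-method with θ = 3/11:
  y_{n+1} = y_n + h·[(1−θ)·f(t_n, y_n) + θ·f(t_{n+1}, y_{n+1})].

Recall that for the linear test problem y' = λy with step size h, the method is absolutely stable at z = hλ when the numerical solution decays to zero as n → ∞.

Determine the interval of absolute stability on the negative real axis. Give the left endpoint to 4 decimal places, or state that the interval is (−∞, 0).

z∈(-4.4000,0).

With y'=λy (z=hλ):
  y_{n+1} = y_n + z·[8/11·y_n + 3/11·y_{n+1}] ⇒ (1 − 3/11z)y_{n+1} = (1 + 8/11z)y_n
  ⇒ R(z) = (1 + 8/11z)/(1 − 3/11z).

Solve |R(x)|<1 on ℝ⁻.
x=-0.54: |R|=0.5293
R=−1: 1+8/11x = −1+3/11x ⇒ -5/11x=2 ⇒ x=2/(-5/11)=-4.4000
Confirm numerically:
  x=-3.587: |R|=0.81320 <1
  x=-2.122: |R|=0.34412 <1
  x=-2.043: |R|=0.31199 <1
  x=-1.812: |R|=0.21270 <1
  x=-4.898: |R|=1.09691 >1
  x=-4.636: |R|=1.04737 >1
Interval (-4.4000, 0).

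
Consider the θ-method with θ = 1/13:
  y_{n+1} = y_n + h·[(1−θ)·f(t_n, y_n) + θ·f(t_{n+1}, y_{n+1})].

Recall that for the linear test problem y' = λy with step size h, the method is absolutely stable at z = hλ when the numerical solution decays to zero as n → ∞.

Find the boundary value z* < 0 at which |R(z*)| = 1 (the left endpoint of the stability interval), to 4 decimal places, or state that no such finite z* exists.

z* = -2.3636.

On y'=λy, z=hλ:
  y_{n+1} = y_n + z·[12/13·y_n + 1/13·y_{n+1}] ⇒ (1 − 1/13z)y_{n+1} = (1 + 12/13z)y_n
  R(z) = (1 + 12/13z)/(1 − 1/13z).

Need |R(x)|<1, x<0.
x=-1.12: |R|=0.0312
R=−1: 1+12/13x = −1+1/13x ⇒ -11/13x=2 ⇒ x=2/(-11/13)=-2.3636
Confirm numerically:
  x=-1.695: |R|=0.49949 <1
  x=-1.475: |R|=0.32470 <1
  x=-1.403: |R|=0.26633 <1
  x=-1.115: |R|=0.02692 <1
  x=-2.684: |R|=1.22469 >1
  x=-2.541: |R|=1.12554 >1
Interval (-2.3636, 0).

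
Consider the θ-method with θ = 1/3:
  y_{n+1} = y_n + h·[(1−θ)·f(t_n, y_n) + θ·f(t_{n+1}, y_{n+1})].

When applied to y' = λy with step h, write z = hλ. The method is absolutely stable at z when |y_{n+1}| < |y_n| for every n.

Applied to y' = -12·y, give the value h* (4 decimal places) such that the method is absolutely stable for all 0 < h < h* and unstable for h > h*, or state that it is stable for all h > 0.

(-6.0000,0); λ=-12 ⇒ h* = (6)/12 = 0.5000.

With y'=λy (z=hλ):
  y_{n+1} = y_n + z·[2/3·y_n + 1/3·y_{n+1}] ⇒ (1 − 1/3z)y_{n+1} = (1 + 2/3z)y_n
  so R(z) = (1 + 2/3z)/(1 − 1/3z).

Solve |R(x)|<1 on ℝ⁻.
x=-1.49: |R|=0.0045
R=−1: 1+2/3x = −1+1/3x ⇒ -1/3x=2 ⇒ x=2/(-1/3)=-6.0000
Confirm numerically:
  x=-4.952: |R|=0.86821 <1
  x=-3.841: |R|=0.68440 <1
  x=-3.173: |R|=0.54204 <1
  x=-6.423: |R|=1.04489 >1
  x=-6.385: |R|=1.04102 >1
Stable set (-6.0000, 0).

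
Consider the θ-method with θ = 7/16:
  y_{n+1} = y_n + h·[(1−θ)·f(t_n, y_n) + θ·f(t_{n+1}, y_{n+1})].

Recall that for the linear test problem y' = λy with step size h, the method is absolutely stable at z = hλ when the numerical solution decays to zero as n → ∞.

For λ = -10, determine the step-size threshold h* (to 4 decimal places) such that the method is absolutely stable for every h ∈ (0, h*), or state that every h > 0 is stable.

(-16.0000,0); λ=-10 ⇒ h* = (16)/10 = 1.6000.

Test eqn y'=λy, z=hλ:
  y_{n+1} = y_n + z·[9/16·y_n + 7/16·y_{n+1}] ⇒ (1 − 7/16z)y_{n+1} = (1 + 9/16z)y_n
  ⇒ R(z) = (1 + 9/16z)/(1 − 7/16z).

Need |R(x)|<1, x<0.
x=-0.98: |R|=0.3141
R=−1: 1+9/16x = −1+7/16x ⇒ -1/8x=2 ⇒ x=2/(-1/8)=-16.0000
Confirm numerically:
  x=-14.790: |R|=0.97975 <1
  x=-10.495: |R|=0.87694 <1
  x=-9.787: |R|=0.85296 <1
  x=-9.097: |R|=0.82673 <1
  x=-16.277: |R|=1.00426 >1
  x=-16.276: |R|=1.00425 >1
Interval (-16.0000, 0).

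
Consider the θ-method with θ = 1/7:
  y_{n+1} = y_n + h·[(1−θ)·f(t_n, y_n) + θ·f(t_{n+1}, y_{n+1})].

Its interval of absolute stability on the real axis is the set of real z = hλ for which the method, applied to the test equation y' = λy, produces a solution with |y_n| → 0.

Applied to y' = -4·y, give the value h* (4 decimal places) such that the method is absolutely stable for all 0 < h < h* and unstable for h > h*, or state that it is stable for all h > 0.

(-2.8000,0); λ=-4 ⇒ h* = (14/5)/4 = 0.7000.

With y'=λy (z=hλ):
  y_{n+1} = y_n + z·[6/7·y_n + 1/7·y_{n+1}] ⇒ (1 − 1/7z)y_{n+1} = (1 + 6/7z)y_n
  Hence R(z) = (1 + 6/7z)/(1 − 1/7z).

Boundary: |R(x)|=1, x<0.
x=-1.62: |R|=0.3155
R=−1: 1+6/7x = −1+1/7x ⇒ -5/7x=2 ⇒ x=2/(-5/7)=-2.8000
Confirm numerically:
  x=-2.723: |R|=0.96040 <1
  x=-2.411: |R|=0.79333 <1
  x=-1.889: |R|=0.48757 <1
  x=-1.641: |R|=0.32936 <1
  x=-3.323: |R|=1.25332 >1
  x=-3.077: |R|=1.13744 >1
  x=-3.045: |R|=1.12195 >1
Interval (-2.8000, 0).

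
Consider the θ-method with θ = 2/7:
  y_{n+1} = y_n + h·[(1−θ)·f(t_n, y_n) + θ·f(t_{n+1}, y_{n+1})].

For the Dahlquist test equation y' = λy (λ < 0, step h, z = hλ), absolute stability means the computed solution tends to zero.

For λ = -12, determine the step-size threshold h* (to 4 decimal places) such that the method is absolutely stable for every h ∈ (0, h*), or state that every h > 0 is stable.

With y'=λy (z=hλ):
  y_{n+1} = y_n + z·[5/7·y_n + 2/7·y_{n+1}] ⇒ (1 − 2/7z)y_{n+1} = (1 + 5/7z)y_n
  so R(z) = (1 + 5/7z)/(1 − 2/7z).

Boundary: |R(x)|=1, x<0.
x=-1.09: |R|=0.1688
R=−1: 1+5/7x = −1+2/7x ⇒ -3/7x=2 ⇒ x=2/(-3/7)=-4.6667
Confirm numerically:
  x=-4.548: |R|=0.97788 <1
  x=-4.264: |R|=0.92221 <1
  x=-3.674: |R|=0.79244 <1
  x=-2.193: |R|=0.34823 <1
  x=-5.235: |R|=1.09760 >1
  x=-5.229: |R|=1.09663 >1
  x=-4.892: |R|=1.04028 >1
Stable set (-4.6667, 0).

(-4.6667,0); λ=-12 ⇒ h* = (14/3)/12 = 0.3889.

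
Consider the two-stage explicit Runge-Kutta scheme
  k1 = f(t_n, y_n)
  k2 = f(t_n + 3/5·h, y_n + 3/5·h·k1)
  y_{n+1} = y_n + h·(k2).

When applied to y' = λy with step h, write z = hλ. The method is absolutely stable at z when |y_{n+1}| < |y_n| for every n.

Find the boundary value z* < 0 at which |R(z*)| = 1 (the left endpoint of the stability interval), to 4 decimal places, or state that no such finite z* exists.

Set f=λy, z=hλ:
  k1=λy_n ⇒ h·k1=z·y_n;  k2=λ(1+3/5z)y_n ⇒ h·k2=z(1+3/5z)y_n
  y_{n+1}/y_n = 1 + z(1+3/5z) = 1 + z + 3/5z²
  so R(z) = 1 + z + 3/5z².

Boundary: |R(x)|=1, x<0.
x=-0.43: |R|=0.6809
R=1: x+3/5x²=0 ⇒ x=−5/3=-1.6667; min R=1−1/(4·3/5)=0.5833>−1
Confirm numerically:
  x=-1.575: |R|=0.91337 <1
  x=-1.571: |R|=0.90982 <1
  x=-1.219: |R|=0.67258 <1
  x=-1.954: |R|=1.33687 >1
  x=-1.848: |R|=1.20106 >1
  x=-1.787: |R|=1.12902 >1
Interval (-1.6667, 0).

left endpoint -1.6667.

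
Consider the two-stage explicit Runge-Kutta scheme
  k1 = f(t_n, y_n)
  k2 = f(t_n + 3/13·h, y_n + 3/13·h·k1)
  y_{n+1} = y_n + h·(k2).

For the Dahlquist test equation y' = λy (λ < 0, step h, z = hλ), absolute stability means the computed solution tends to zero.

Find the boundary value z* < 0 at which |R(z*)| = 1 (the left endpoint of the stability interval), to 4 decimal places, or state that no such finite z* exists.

left endpoint -4.3333.

Set f=λy, z=hλ:
  k1=λy_n ⇒ h·k1=z·y_n;  k2=λ(1+3/13z)y_n ⇒ h·k2=z(1+3/13z)y_n
  y_{n+1}/y_n = 1 + z(1+3/13z) = 1 + z + 3/13z²
  Hence R(z) = 1 + z + 3/13z².

Boundary: |R(x)|=1, x<0.
x=-0.49: |R|=0.5654
R=1: x+3/13x²=0 ⇒ x=−13/3=-4.3333; min R=1−1/(4·3/13)=-0.0833>−1
Confirm numerically:
  x=-3.797: |R|=0.53005 <1
  x=-2.338: |R|=0.07656 <1
  x=-2.285: |R|=0.08010 <1
  x=-1.781: |R|=0.04901 <1
  x=-4.898: |R|=1.63825 >1
  x=-4.583: |R|=1.26405 >1
Stable set (-4.3333, 0).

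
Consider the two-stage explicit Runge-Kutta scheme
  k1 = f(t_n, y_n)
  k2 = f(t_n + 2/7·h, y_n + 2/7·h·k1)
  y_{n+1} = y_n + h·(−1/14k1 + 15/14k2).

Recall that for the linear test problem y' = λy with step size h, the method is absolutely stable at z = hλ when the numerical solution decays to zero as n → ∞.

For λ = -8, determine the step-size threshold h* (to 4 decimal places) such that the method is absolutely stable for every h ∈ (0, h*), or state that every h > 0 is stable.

(-3.2667,0); λ=-8 ⇒ h* = (49/15)/8 = 0.4083.

With y'=λy (z=hλ):
  k1=λy_n ⇒ h·k1=z·y_n;  k2=λ(1+2/7z)y_n ⇒ h·k2=z(1+2/7z)y_n
  y_{n+1}/y_n = 1 − 1/14z + 15/14z(1+2/7z) = 1 + z + 15/49z²
  R(z) = 1 + z + 15/49z².

Need |R(x)|<1, x<0.
x=-1.1: |R|=0.2704
R=1: x+15/49x²=0 ⇒ x=−49/15=-3.2667; min R=1−1/(4·15/49)=0.1833>−1
Confirm numerically:
  x=-1.615: |R|=0.18344 <1
  x=-1.454: |R|=0.19318 <1
  x=-1.372: |R|=0.20424 <1
  x=-3.823: |R|=1.65108 >1
  x=-3.635: |R|=1.40986 >1
  x=-3.467: |R|=1.21262 >1
So |R|<1 on (-3.2667, 0).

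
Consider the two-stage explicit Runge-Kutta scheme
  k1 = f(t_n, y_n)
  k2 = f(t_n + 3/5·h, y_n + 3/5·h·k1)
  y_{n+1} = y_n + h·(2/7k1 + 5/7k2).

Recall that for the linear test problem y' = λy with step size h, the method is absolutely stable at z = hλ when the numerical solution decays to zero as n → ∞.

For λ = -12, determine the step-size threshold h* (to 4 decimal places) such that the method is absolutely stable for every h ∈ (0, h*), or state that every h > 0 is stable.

(-2.3333,0); λ=-12 ⇒ h* = (7/3)/12 = 0.1944.

With y'=λy (z=hλ):
  k1=λy_n ⇒ h·k1=z·y_n;  k2=λ(1+3/5z)y_n ⇒ h·k2=z(1+3/5z)y_n
  y_{n+1}/y_n = 1 + 2/7z + 5/7z(1+3/5z) = 1 + z + 3/7z²
  R(z) = 1 + z + 3/7z².

Solve |R(x)|<1 on ℝ⁻.
x=-1.48: |R|=0.4587
R=1: x+3/7x²=0 ⇒ x=−7/3=-2.3333; min R=1−1/(4·3/7)=0.4167>−1
Confirm numerically:
  x=-2.107: |R|=0.79562 <1
  x=-1.745: |R|=0.56001 <1
  x=-1.430: |R|=0.44639 <1
  x=-1.264: |R|=0.42073 <1
  x=-2.622: |R|=1.32438 >1
  x=-2.413: |R|=1.08239 >1
So |R|<1 on (-2.3333, 0).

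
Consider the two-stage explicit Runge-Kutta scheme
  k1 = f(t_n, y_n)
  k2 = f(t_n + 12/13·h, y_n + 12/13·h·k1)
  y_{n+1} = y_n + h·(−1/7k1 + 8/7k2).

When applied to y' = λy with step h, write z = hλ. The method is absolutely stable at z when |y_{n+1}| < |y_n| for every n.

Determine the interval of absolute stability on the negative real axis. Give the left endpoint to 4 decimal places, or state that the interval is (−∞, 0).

On y'=λy, z=hλ:
  k1=λy_n ⇒ h·k1=z·y_n;  k2=λ(1+12/13z)y_n ⇒ h·k2=z(1+12/13z)y_n
  y_{n+1}/y_n = 1 − 1/7z + 8/7z(1+12/13z) = 1 + z + 96/91z²
  ⇒ R(z) = 1 + z + 96/91z².

Find x<0 with |R(x)|<1.
x=-1.69: |R|=2.3230
R=1: x+96/91x²=0 ⇒ x=−91/96=-0.9479; min R=1−1/(4·96/91)=0.7630>−1
Confirm numerically:
  x=-0.860: |R|=0.92024 <1
  x=-0.775: |R|=0.85863 <1
  x=-0.680: |R|=0.80781 <1
  x=-0.662: |R|=0.80032 <1
  x=-1.408: |R|=1.68339 >1
  x=-1.127: |R|=1.21292 >1
So |R|<1 on (-0.9479, 0).

(-0.9479, 0).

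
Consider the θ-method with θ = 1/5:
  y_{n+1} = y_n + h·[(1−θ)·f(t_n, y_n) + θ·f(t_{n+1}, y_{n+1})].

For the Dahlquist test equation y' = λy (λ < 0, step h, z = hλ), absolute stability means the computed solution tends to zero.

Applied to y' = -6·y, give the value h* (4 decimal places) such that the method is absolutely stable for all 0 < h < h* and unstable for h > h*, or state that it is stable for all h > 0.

(-3.3333,0); λ=-6 ⇒ h* = (10/3)/6 = 0.5556.

On y'=λy, z=hλ:
  y_{n+1} = y_n + z·[4/5·y_n + 1/5·y_{n+1}] ⇒ (1 − 1/5z)y_{n+1} = (1 + 4/5z)y_n
  so R(z) = (1 + 4/5z)/(1 − 1/5z).

Find x<0 with |R(x)|<1.
x=-1.51: |R|=0.1598
R=−1: 1+4/5x = −1+1/5x ⇒ -3/5x=2 ⇒ x=2/(-3/5)=-3.3333
Confirm numerically:
  x=-2.833: |R|=0.80837 <1
  x=-2.479: |R|=0.65731 <1
  x=-1.922: |R|=0.38833 <1
  x=-1.795: |R|=0.32082 <1
  x=-3.725: |R|=1.13467 >1
  x=-3.503: |R|=1.05986 >1
  x=-3.424: |R|=1.03229 >1
Stable set (-3.3333, 0).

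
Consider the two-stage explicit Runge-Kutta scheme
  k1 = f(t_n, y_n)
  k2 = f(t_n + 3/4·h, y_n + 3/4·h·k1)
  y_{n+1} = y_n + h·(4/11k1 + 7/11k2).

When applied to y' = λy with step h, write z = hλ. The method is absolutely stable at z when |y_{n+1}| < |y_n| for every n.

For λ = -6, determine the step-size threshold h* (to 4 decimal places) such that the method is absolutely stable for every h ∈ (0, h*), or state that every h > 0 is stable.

With y'=λy (z=hλ):
  k1=λy_n ⇒ h·k1=z·y_n;  k2=λ(1+3/4z)y_n ⇒ h·k2=z(1+3/4z)y_n
  y_{n+1}/y_n = 1 + 4/11z + 7/11z(1+3/4z) = 1 + z + 21/44z²
  so R(z) = 1 + z + 21/44z².

Need |R(x)|<1, x<0.
x=-0.67: |R|=0.5442
R=1: x+21/44x²=0 ⇒ x=−44/21=-2.0952; min R=1−1/(4·21/44)=0.4762>−1
Confirm numerically:
  x=-2.010: |R|=0.91823 <1
  x=-1.470: |R|=0.56134 <1
  x=-1.171: |R|=0.48346 <1
  x=-2.670: |R|=1.73243 >1
  x=-2.187: |R|=1.09578 >1
Stable set (-2.0952, 0).

(-2.0952,0); λ=-6 ⇒ h* = (44/21)/6 = 0.3492.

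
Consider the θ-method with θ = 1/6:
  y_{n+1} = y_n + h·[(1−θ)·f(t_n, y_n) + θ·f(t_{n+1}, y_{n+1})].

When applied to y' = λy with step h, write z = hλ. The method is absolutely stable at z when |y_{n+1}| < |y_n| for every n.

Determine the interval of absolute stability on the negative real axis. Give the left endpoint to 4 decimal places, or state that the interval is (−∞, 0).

Test eqn y'=λy, z=hλ:
  y_{n+1} = y_n + z·[5/6·y_n + 1/6·y_{n+1}] ⇒ (1 − 1/6z)y_{n+1} = (1 + 5/6z)y_n
  ⇒ R(z) = (1 + 5/6z)/(1 − 1/6z).

Solve |R(x)|<1 on ℝ⁻.
x=-0.89: |R|=0.2250
R=−1: 1+5/6x = −1+1/6x ⇒ -2/3x=2 ⇒ x=2/(-2/3)=-3.0000
Confirm numerically:
  x=-2.808: |R|=0.91281 <1
  x=-2.760: |R|=0.89041 <1
  x=-2.632: |R|=0.82947 <1
  x=-2.064: |R|=0.53571 <1
  x=-3.562: |R|=1.23510 >1
  x=-3.242: |R|=1.10474 >1
  x=-3.043: |R|=1.01902 >1
Stable set (-3.0000, 0).

(-3.0000, 0).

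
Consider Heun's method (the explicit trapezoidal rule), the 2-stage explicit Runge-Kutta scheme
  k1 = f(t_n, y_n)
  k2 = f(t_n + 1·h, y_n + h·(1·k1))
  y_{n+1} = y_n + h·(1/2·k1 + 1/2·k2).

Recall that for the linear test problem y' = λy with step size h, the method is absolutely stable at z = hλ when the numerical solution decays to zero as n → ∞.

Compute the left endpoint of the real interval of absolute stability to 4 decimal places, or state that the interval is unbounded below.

z* = -2.0000.

With y'=λy (z=hλ):
  order 2, 2-stage ⇒ R(z)=1+z+z^2/2
  (e.g. R(-0.93)=0.50245, |R|=0.50245)

Find x<0 with |R(x)|<1.
x=-0.93: |R|=0.5025
|R(-2.14)|=1.1498 |R(-1.67)|=0.7244 |R(-1.54)|=0.6458
Bisect:
  x_lo=-2.7003 |R|=1.9455  x_hi=-0.2396 |R|=0.7891
  mid=-1.46997 |R|=0.61044 →hi
  mid=-2.08513 |R|=1.08876 →lo
  mid=-1.77755 |R|=0.80229 →hi
  mid=-1.93134 |R|=0.93370 →hi
  mid=-2.00824 |R|=1.00827 →lo
  mid=-1.96979 |R|=0.97025 →hi
  mid=-1.98902 |R|=0.98908 →hi
  mid=-1.99863 |R|=0.99863 →hi
  ...
  [-2.00013,-1.99998] ⇒ x*=-2.0000
So |R|<1 on (-2.0000, 0).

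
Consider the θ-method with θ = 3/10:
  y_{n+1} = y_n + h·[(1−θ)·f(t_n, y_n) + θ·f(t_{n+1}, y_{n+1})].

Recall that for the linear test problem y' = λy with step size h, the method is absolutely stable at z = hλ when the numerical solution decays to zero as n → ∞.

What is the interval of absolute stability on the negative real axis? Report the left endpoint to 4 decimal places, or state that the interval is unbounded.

(-5.0000, 0).

With y'=λy (z=hλ):
  y_{n+1} = y_n + z·[7/10·y_n + 3/10·y_{n+1}] ⇒ (1 − 3/10z)y_{n+1} = (1 + 7/10z)y_n
  ⇒ R(z) = (1 + 7/10z)/(1 − 3/10z).

Need |R(x)|<1, x<0.
x=-1.07: |R|=0.1900
R=−1: 1+7/10x = −1+3/10x ⇒ -2/5x=2 ⇒ x=2/(-2/5)=-5.0000
Confirm numerically:
  x=-3.416: |R|=0.68708 <1
  x=-3.272: |R|=0.65119 <1
  x=-3.123: |R|=0.61237 <1
  x=-5.477: |R|=1.07219 >1
  x=-5.123: |R|=1.01939 >1
Stable set (-5.0000, 0).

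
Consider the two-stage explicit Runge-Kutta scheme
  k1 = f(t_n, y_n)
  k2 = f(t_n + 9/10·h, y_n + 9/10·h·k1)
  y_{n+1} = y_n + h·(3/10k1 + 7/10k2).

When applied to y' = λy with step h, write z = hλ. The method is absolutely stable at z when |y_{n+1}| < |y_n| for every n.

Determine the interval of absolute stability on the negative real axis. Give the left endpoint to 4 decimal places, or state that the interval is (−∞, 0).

On y'=λy, z=hλ:
  k1=λy_n ⇒ h·k1=z·y_n;  k2=λ(1+9/10z)y_n ⇒ h·k2=z(1+9/10z)y_n
  y_{n+1}/y_n = 1 + 3/10z + 7/10z(1+9/10z) = 1 + z + 63/100z²
  Hence R(z) = 1 + z + 63/100z².

Need |R(x)|<1, x<0.
x=-0.87: |R|=0.6068
R=1: x+63/100x²=0 ⇒ x=−100/63=-1.5873; min R=1−1/(4·63/100)=0.6032>−1
Confirm numerically:
  x=-1.332: |R|=0.78576 <1
  x=-1.225: |R|=0.72039 <1
  x=-1.088: |R|=0.65776 <1
  x=-2.013: |R|=1.53987 >1
  x=-1.746: |R|=1.17457 >1
Interval (-1.5873, 0).

(-1.5873, 0).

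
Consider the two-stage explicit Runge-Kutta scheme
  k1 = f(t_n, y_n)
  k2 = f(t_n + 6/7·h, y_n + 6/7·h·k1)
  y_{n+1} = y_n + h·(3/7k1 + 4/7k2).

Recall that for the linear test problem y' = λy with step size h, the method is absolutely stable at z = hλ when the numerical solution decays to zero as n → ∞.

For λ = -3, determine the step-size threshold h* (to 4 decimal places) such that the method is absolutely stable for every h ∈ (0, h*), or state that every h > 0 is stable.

Set f=λy, z=hλ:
  k1=λy_n ⇒ h·k1=z·y_n;  k2=λ(1+6/7z)y_n ⇒ h·k2=z(1+6/7z)y_n
  y_{n+1}/y_n = 1 + 3/7z + 4/7z(1+6/7z) = 1 + z + 24/49z²
  ⇒ R(z) = 1 + z + 24/49z².

Find x<0 with |R(x)|<1.
x=-0.68: |R|=0.5465
R=1: x+24/49x²=0 ⇒ x=−49/24=-2.0417; min R=1−1/(4·24/49)=0.4896>−1
Confirm numerically:
  x=-1.826: |R|=0.80711 <1
  x=-1.416: |R|=0.56607 <1
  x=-1.333: |R|=0.53731 <1
  x=-2.385: |R|=1.40107 >1
  x=-2.361: |R|=1.36928 >1
Interval (-2.0417, 0).

(-2.0417,0); λ=-3 ⇒ h* = (49/24)/3 = 0.6806.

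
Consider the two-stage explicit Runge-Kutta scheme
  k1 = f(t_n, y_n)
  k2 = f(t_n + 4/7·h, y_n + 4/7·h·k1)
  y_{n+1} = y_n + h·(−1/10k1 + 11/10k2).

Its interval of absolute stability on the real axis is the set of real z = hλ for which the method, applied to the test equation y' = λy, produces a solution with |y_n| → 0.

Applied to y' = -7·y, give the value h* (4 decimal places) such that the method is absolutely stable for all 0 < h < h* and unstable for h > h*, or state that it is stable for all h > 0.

Test eqn y'=λy, z=hλ:
  k1=λy_n ⇒ h·k1=z·y_n;  k2=λ(1+4/7z)y_n ⇒ h·k2=z(1+4/7z)y_n
  y_{n+1}/y_n = 1 − 1/10z + 11/10z(1+4/7z) = 1 + z + 22/35z²
  R(z) = 1 + z + 22/35z².

Solve |R(x)|<1 on ℝ⁻.
x=-0.36: |R|=0.7215
R=1: x+22/35x²=0 ⇒ x=−35/22=-1.5909; min R=1−1/(4·22/35)=0.6023>−1
Confirm numerically:
  x=-1.400: |R|=0.83200 <1
  x=-1.213: |R|=0.71186 <1
  x=-0.955: |R|=0.61827 <1
  x=-0.802: |R|=0.60230 <1
  x=-2.166: |R|=1.78298 >1
  x=-1.967: |R|=1.46500 >1
  x=-1.834: |R|=1.28024 >1
So |R|<1 on (-1.5909, 0).

(-1.5909,0); λ=-7 ⇒ h* = (35/22)/7 = 0.2273.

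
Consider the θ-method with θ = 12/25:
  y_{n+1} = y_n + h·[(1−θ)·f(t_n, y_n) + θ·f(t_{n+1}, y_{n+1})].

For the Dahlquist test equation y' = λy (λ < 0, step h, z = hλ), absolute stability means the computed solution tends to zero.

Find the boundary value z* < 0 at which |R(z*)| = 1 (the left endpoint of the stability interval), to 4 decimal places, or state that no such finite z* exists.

Test eqn y'=λy, z=hλ:
  y_{n+1} = y_n + z·[13/25·y_n + 12/25·y_{n+1}] ⇒ (1 − 12/25z)y_{n+1} = (1 + 13/25z)y_n
  Hence R(z) = (1 + 13/25z)/(1 − 12/25z).

Solve |R(x)|<1 on ℝ⁻.
x=-1.77: |R|=0.0430
R=−1: 1+13/25x = −1+12/25x ⇒ -1/25x=2 ⇒ x=2/(-1/25)=-50.0000
Confirm numerically:
  x=-45.298: |R|=0.99173 <1
  x=-39.508: |R|=0.97898 <1
  x=-39.108: |R|=0.97796 <1
  x=-38.264: |R|=0.97576 <1
  x=-50.483: |R|=1.00077 >1
  x=-50.361: |R|=1.00057 >1
Interval (-50.0000, 0).

left endpoint -50.0000.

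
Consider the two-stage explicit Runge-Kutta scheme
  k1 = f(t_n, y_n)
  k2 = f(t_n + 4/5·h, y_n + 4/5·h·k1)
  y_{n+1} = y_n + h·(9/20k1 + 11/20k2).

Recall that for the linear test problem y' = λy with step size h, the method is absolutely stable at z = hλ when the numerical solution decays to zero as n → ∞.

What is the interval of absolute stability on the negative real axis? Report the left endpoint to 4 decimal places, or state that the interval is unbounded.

Set f=λy, z=hλ:
  k1=λy_n ⇒ h·k1=z·y_n;  k2=λ(1+4/5z)y_n ⇒ h·k2=z(1+4/5z)y_n
  y_{n+1}/y_n = 1 + 9/20z + 11/20z(1+4/5z) = 1 + z + 11/25z²
  so R(z) = 1 + z + 11/25z².

Boundary: |R(x)|=1, x<0.
x=-0.49: |R|=0.6156
R=1: x+11/25x²=0 ⇒ x=−25/11=-2.2727; min R=1−1/(4·11/25)=0.4318>−1
Confirm numerically:
  x=-1.760: |R|=0.60294 <1
  x=-1.448: |R|=0.47455 <1
  x=-0.958: |R|=0.44582 <1
  x=-2.659: |R|=1.45192 >1
  x=-2.408: |R|=1.14332 >1
Stable set (-2.2727, 0).

(-2.2727, 0).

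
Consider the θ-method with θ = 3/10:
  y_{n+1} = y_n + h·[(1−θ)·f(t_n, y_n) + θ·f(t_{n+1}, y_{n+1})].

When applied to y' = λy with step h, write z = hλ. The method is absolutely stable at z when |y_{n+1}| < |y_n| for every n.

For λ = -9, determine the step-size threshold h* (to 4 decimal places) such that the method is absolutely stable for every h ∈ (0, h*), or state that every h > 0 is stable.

Test eqn y'=λy, z=hλ:
  y_{n+1} = y_n + z·[7/10·y_n + 3/10·y_{n+1}] ⇒ (1 − 3/10z)y_{n+1} = (1 + 7/10z)y_n
  R(z) = (1 + 7/10z)/(1 − 3/10z).

Boundary: |R(x)|=1, x<0.
x=-1.54: |R|=0.0534
R=−1: 1+7/10x = −1+3/10x ⇒ -2/5x=2 ⇒ x=2/(-2/5)=-5.0000
Confirm numerically:
  x=-4.530: |R|=0.92031 <1
  x=-4.356: |R|=0.88833 <1
  x=-2.995: |R|=0.57756 <1
  x=-5.471: |R|=1.07133 >1
  x=-5.333: |R|=1.05123 >1
  x=-5.122: |R|=1.01924 >1
So |R|<1 on (-5.0000, 0).

(-5.0000,0); λ=-9 ⇒ h* = (5)/9 = 0.5556.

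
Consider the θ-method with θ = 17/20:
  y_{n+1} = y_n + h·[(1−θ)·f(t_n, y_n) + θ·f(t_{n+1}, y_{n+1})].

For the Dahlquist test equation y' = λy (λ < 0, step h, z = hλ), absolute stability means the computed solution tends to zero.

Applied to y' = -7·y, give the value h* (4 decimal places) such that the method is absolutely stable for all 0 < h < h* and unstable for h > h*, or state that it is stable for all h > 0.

interval (−∞, 0). Any h>0 works for λ=-7.

On y'=λy, z=hλ:
  y_{n+1} = y_n + z·[3/20·y_n + 17/20·y_{n+1}] ⇒ (1 − 17/20z)y_{n+1} = (1 + 3/20z)y_n
  ⇒ R(z) = (1 + 3/20z)/(1 − 17/20z).

Solve |R(x)|<1 on ℝ⁻.
x=-0.63: |R|=0.5897
x=-2: |R|=0.2593
x=-10: |R|=0.0526
x=-100: |R|=0.1628
θ=17/20≥1/2 ⇒ |1+3/20x|<|1−17/20x| ∀x<0 ⇒ interval (−∞,0).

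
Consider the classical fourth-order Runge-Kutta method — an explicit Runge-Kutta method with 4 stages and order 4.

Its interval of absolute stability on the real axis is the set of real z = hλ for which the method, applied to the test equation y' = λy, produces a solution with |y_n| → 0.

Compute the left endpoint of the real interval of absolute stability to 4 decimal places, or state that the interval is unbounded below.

Test eqn y'=λy, z=hλ:
  order 4, 4-stage ⇒ R(z)=1+z+z^2/2+z^3/6+z^4/24
  (e.g. R(-0.42)=0.65715, |R|=0.65715)

Solve |R(x)|<1 on ℝ⁻.
x=-0.42: |R|=0.6571
|R(-2.79)|=1.0071 |R(-2.05)|=0.3513 |R(-0.85)|=0.4306
Bisect:
  x_lo=-3.3481 |R|=2.2374  x_hi=-0.0824 |R|=0.9209
  mid=-1.71525 |R|=0.27538 →hi
  mid=-2.53169 |R|=0.68029 →hi
  mid=-2.93991 |R|=1.25926 →lo
  mid=-2.73580 |R|=0.92791 →hi
  mid=-2.83785 |R|=1.08218 →lo
  mid=-2.78683 |R|=1.00231 →lo
  mid=-2.76131 |R|=0.96444 →hi
  mid=-2.77407 |R|=0.98321 →hi
  ...
  [-2.78543,-2.78523] ⇒ x*=-2.7853
Interval (-2.7853, 0).

left endpoint -2.7853.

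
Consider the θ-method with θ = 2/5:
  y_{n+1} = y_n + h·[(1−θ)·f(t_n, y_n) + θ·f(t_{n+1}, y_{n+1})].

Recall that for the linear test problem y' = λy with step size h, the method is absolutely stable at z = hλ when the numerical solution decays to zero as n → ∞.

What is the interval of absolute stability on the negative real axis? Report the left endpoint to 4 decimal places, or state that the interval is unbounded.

On y'=λy, z=hλ:
  y_{n+1} = y_n + z·[3/5·y_n + 2/5·y_{n+1}] ⇒ (1 − 2/5z)y_{n+1} = (1 + 3/5z)y_n
  so R(z) = (1 + 3/5z)/(1 − 2/5z).

Need |R(x)|<1, x<0.
x=-1.52: |R|=0.0547
R=−1: 1+3/5x = −1+2/5x ⇒ -1/5x=2 ⇒ x=2/(-1/5)=-10.0000
Confirm numerically:
  x=-8.066: |R|=0.90848 <1
  x=-7.007: |R|=0.84259 <1
  x=-5.598: |R|=0.72820 <1
  x=-4.995: |R|=0.66611 <1
  x=-10.436: |R|=1.01685 >1
  x=-10.084: |R|=1.00334 >1
  x=-10.052: |R|=1.00207 >1
So |R|<1 on (-10.0000, 0).

(-10.0000, 0).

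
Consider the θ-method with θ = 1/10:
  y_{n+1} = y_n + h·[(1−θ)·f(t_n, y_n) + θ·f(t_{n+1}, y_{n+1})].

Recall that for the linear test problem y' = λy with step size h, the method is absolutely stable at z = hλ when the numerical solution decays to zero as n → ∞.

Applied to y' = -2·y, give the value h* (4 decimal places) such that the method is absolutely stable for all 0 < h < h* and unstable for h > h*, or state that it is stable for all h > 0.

Test eqn y'=λy, z=hλ:
  y_{n+1} = y_n + z·[9/10·y_n + 1/10·y_{n+1}] ⇒ (1 − 1/10z)y_{n+1} = (1 + 9/10z)y_n
  Hence R(z) = (1 + 9/10z)/(1 − 1/10z).

Solve |R(x)|<1 on ℝ⁻.
x=-0.84: |R|=0.2251
R=−1: 1+9/10x = −1+1/10x ⇒ -4/5x=2 ⇒ x=2/(-4/5)=-2.5000
Confirm numerically:
  x=-2.197: |R|=0.80126 <1
  x=-1.758: |R|=0.49515 <1
  x=-1.525: |R|=0.32321 <1
  x=-2.958: |R|=1.28276 >1
  x=-2.548: |R|=1.03060 >1
Stable set (-2.5000, 0).

(-2.5000,0); λ=-2 ⇒ h* = (5/2)/2 = 1.2500.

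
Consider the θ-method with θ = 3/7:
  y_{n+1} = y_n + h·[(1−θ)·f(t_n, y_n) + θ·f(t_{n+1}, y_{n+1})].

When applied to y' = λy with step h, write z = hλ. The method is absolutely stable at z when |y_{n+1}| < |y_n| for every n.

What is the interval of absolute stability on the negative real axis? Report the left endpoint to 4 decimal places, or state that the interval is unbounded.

z∈(-14.0000,0).

Set f=λy, z=hλ:
  y_{n+1} = y_n + z·[4/7·y_n + 3/7·y_{n+1}] ⇒ (1 − 3/7z)y_{n+1} = (1 + 4/7z)y_n
  so R(z) = (1 + 4/7z)/(1 − 3/7z).

Boundary: |R(x)|=1, x<0.
x=-0.58: |R|=0.5355
R=−1: 1+4/7x = −1+3/7x ⇒ -1/7x=2 ⇒ x=2/(-1/7)=-14.0000
Confirm numerically:
  x=-13.957: |R|=0.99912 <1
  x=-12.131: |R|=0.95693 <1
  x=-7.721: |R|=0.79183 <1
  x=-14.268: |R|=1.00538 >1
  x=-14.054: |R|=1.00110 >1
So |R|<1 on (-14.0000, 0).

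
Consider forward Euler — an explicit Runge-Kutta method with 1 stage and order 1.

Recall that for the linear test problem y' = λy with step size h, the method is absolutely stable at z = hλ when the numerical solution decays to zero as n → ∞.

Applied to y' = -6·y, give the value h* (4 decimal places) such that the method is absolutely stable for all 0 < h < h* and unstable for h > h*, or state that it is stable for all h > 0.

Test eqn y'=λy, z=hλ:
  order 1, 1-stage ⇒ R(z)=1+z
  (e.g. R(-0.99)=0.01000, |R|=0.01000)

Find x<0 with |R(x)|<1.
x=-0.99: |R|=0.0100
|R(-2.15)|=1.1500 |R(-0.98)|=0.0200 |R(-0.9)|=0.1000
Bisect:
  x_lo=-2.8922 |R|=1.8922  x_hi=-0.3825 |R|=0.6175
  mid=-1.63734 |R|=0.63734 →hi
  mid=-2.26477 |R|=1.26477 →lo
  mid=-1.95106 |R|=0.95106 →hi
  mid=-2.10791 |R|=1.10791 →lo
  mid=-2.02948 |R|=1.02948 →lo
  mid=-1.99027 |R|=0.99027 →hi
  mid=-2.00988 |R|=1.00988 →lo
  mid=-2.00007 |R|=1.00007 →lo
  mid=-1.99517 |R|=0.99517 →hi
  mid=-1.99762 |R|=0.99762 →hi
  ...
  [-2.00007,-1.99992] ⇒ x*=-2.0000
Stable set (-2.0000, 0).

(-2.0000,0); λ=-6 ⇒ h* = 0.3333.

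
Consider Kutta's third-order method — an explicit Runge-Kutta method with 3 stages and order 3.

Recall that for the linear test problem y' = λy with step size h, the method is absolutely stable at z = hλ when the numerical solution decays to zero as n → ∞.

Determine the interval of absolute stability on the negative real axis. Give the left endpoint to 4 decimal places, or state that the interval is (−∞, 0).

Test eqn y'=λy, z=hλ:
  order 3, 3-stage ⇒ R(z)=1+z+z^2/2+z^3/6
  (e.g. R(-0.33)=0.71846, |R|=0.71846)

Need |R(x)|<1, x<0.
x=-0.33: |R|=0.7185
|R(-2.41)|=0.8389 |R(-1.68)|=0.0591 |R(-0.89)|=0.3886
Bisect:
  x_lo=-3.1213 |R|=2.3182  x_hi=-0.1844 |R|=0.8315
  mid=-1.65287 |R|=0.03948 →hi
  mid=-2.38708 |R|=0.80499 →hi
  mid=-2.75418 |R|=1.44341 →lo
  mid=-2.57063 |R|=1.09774 →lo
  mid=-2.47886 |R|=0.94514 →hi
  mid=-2.52474 |R|=1.01984 →lo
  mid=-2.50180 |R|=0.98209 →hi
  mid=-2.51327 |R|=1.00087 →lo
  mid=-2.50754 |R|=0.99145 →hi
  mid=-2.51040 |R|=0.99615 →hi
  ...
  [-2.51291,-2.51273] ⇒ x*=-2.5127
So |R|<1 on (-2.5127, 0).

(-2.5127, 0).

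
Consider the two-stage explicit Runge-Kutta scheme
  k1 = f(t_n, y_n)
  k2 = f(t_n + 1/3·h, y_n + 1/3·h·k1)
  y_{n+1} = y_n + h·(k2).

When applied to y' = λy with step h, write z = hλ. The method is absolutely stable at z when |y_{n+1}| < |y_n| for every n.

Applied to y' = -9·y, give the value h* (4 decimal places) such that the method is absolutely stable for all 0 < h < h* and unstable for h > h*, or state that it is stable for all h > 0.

(-3.0000,0); λ=-9 ⇒ h* = (3)/9 = 0.3333.

On y'=λy, z=hλ:
  k1=λy_n ⇒ h·k1=z·y_n;  k2=λ(1+1/3z)y_n ⇒ h·k2=z(1+1/3z)y_n
  y_{n+1}/y_n = 1 + z(1+1/3z) = 1 + z + 1/3z²
  Hence R(z) = 1 + z + 1/3z².

Solve |R(x)|<1 on ℝ⁻.
x=-1.69: |R|=0.2620
R=1: x+1/3x²=0 ⇒ x=−3=-3.0000; min R=1−1/(4·1/3)=0.2500>−1
Confirm numerically:
  x=-2.066: |R|=0.35679 <1
  x=-1.561: |R|=0.25124 <1
  x=-1.370: |R|=0.25563 <1
  x=-1.201: |R|=0.27980 <1
  x=-3.487: |R|=1.56606 >1
  x=-3.436: |R|=1.49937 >1
So |R|<1 on (-3.0000, 0).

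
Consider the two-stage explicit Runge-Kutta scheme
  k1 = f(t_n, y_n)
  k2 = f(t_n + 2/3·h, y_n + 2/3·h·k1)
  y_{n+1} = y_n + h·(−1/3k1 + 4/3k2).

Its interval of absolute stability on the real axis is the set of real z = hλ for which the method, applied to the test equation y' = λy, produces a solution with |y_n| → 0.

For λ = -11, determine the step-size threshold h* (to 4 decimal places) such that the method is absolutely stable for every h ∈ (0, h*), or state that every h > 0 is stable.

Set f=λy, z=hλ:
  k1=λy_n ⇒ h·k1=z·y_n;  k2=λ(1+2/3z)y_n ⇒ h·k2=z(1+2/3z)y_n
  y_{n+1}/y_n = 1 − 1/3z + 4/3z(1+2/3z) = 1 + z + 8/9z²
  R(z) = 1 + z + 8/9z².

Find x<0 with |R(x)|<1.
x=-0.76: |R|=0.7534
R=1: x+8/9x²=0 ⇒ x=−9/8=-1.1250; min R=1−1/(4·8/9)=0.7188>−1
Confirm numerically:
  x=-0.894: |R|=0.81643 <1
  x=-0.699: |R|=0.73531 <1
  x=-0.480: |R|=0.72480 <1
  x=-1.426: |R|=1.38153 >1
  x=-1.361: |R|=1.28551 >1
  x=-1.320: |R|=1.22880 >1
Interval (-1.1250, 0).

(-1.1250,0); λ=-11 ⇒ h* = (9/8)/11 = 0.1023.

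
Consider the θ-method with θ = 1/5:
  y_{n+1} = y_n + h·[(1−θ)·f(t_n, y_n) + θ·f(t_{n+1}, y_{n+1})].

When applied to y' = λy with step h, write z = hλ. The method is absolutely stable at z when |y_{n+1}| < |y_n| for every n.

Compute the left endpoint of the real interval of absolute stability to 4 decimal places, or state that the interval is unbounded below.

z* = -3.3333.

On y'=λy, z=hλ:
  y_{n+1} = y_n + z·[4/5·y_n + 1/5·y_{n+1}] ⇒ (1 − 1/5z)y_{n+1} = (1 + 4/5z)y_n
  Hence R(z) = (1 + 4/5z)/(1 − 1/5z).

Solve |R(x)|<1 on ℝ⁻.
x=-1.19: |R|=0.0388
R=−1: 1+4/5x = −1+1/5x ⇒ -3/5x=2 ⇒ x=2/(-3/5)=-3.3333
Confirm numerically:
  x=-2.326: |R|=0.58750 <1
  x=-2.204: |R|=0.52971 <1
  x=-2.174: |R|=0.51519 <1
  x=-1.427: |R|=0.11016 <1
  x=-3.559: |R|=1.07910 >1
  x=-3.529: |R|=1.06882 >1
Interval (-3.3333, 0).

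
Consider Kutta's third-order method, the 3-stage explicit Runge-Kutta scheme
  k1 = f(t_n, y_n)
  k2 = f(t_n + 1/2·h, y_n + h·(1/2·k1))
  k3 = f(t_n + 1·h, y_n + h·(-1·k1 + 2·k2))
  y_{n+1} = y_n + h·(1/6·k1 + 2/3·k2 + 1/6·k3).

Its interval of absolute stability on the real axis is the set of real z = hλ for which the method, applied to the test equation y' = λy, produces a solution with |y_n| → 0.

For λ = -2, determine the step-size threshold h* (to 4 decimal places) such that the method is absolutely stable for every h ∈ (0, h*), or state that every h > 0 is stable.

Test eqn y'=λy, z=hλ:
  order 3, 3-stage ⇒ R(z)=1+z+z^2/2+z^3/6
  (e.g. R(-0.63)=0.52678, |R|=0.52678)

Find x<0 with |R(x)|<1.
x=-0.63: |R|=0.5268
|R(-2.69)|=1.3161 |R(-1.35)|=0.1512 |R(-0.85)|=0.4089
Bisect:
  x_lo=-3.0228 |R|=2.0574  x_hi=-0.2464 |R|=0.7815
  mid=-1.63458 |R|=0.02655 →hi
  mid=-2.32868 |R|=0.72194 →hi
  mid=-2.67572 |R|=1.28878 →lo
  mid=-2.50220 |R|=0.98275 →hi
  mid=-2.58896 |R|=1.12978 →lo
  mid=-2.54558 |R|=1.05481 →lo
  mid=-2.52389 |R|=1.01842 →lo
  ...
  [-2.51288,-2.51271] ⇒ x*=-2.5127
Interval (-2.5127, 0).

(-2.5127,0); λ=-2 ⇒ h* = 1.2564.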